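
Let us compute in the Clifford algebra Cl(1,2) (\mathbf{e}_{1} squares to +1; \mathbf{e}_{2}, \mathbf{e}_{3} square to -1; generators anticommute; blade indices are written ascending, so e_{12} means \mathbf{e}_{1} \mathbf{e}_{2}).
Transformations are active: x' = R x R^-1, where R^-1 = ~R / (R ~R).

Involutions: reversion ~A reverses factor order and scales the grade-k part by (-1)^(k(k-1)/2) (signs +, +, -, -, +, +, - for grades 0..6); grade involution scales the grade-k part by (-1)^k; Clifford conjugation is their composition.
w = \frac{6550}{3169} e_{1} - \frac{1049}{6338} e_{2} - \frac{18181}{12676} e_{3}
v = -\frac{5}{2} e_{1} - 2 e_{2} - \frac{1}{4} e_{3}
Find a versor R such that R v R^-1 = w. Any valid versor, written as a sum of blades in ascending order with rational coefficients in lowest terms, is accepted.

Sketch: the shared square \frac{35}{16} makes R = v + w = -\frac{2745}{6338} e_{1} - \frac{13725}{6338} e_{2} - \frac{10675}{6338} e_{3} the natural versor; its sandwich fixes that direction, negates (v - w)/2, and sends v to w.
Answer: -\frac{2745}{6338} e_{1} - \frac{13725}{6338} e_{2} - \frac{10675}{6338} e_{3}


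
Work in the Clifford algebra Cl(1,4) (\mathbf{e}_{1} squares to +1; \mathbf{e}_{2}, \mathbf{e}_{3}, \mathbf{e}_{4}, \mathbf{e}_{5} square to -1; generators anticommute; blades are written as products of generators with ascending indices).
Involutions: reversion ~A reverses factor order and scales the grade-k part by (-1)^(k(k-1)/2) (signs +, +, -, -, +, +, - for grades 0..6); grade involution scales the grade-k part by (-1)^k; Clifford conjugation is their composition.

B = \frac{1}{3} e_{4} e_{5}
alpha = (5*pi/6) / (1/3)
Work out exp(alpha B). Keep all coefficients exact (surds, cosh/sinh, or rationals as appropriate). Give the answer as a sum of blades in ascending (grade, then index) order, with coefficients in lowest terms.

B^2 = (\frac{1}{3})^2*(e_{4} e_{5})^2 = \frac{1}{9}*(-1) = -\frac{1}{9} (a basis 2-blade squares to minus the product of its generators' squares).
B^2 = -\frac{1}{9} — the series telescopes trigonometrically here: l = \frac{1}{3}, alpha*l = \frac{5 \pi}{6}, so exp(alpha B) = cos(\frac{5 \pi}{6}) + (sin(\frac{5 \pi}{6})/(\frac{1}{3}))*B = - \frac{\sqrt{3}}{2} + (\frac{3}{2})*B.
Answer: - \frac{\sqrt{3}}{2} + \frac{1}{2} e_{4} e_{5}


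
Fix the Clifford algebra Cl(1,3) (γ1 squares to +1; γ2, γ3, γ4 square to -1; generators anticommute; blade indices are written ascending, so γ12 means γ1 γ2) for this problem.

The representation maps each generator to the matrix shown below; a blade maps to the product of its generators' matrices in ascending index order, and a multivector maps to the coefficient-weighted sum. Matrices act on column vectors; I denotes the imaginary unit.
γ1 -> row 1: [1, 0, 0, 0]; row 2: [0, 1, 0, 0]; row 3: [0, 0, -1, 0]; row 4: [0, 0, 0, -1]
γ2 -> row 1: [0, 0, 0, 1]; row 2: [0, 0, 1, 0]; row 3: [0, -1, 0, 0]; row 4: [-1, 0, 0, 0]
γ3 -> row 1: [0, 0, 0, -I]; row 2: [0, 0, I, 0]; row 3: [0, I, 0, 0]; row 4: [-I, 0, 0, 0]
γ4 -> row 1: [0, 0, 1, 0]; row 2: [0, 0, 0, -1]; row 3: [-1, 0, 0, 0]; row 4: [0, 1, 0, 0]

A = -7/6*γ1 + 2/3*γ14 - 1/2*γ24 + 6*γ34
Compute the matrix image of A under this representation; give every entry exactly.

Bivector images (products of the table entries): rho(γ14) = rho(γ1)rho(γ4) = row 1: [0, 0, 1, 0]; row 2: [0, 0, 0, -1]; row 3: [1, 0, 0, 0]; row 4: [0, -1, 0, 0]; rho(γ24) = rho(γ2)rho(γ4) = row 1: [0, 1, 0, 0]; row 2: [-1, 0, 0, 0]; row 3: [0, 0, 0, 1]; row 4: [0, 0, -1, 0]; rho(γ34) = rho(γ3)rho(γ4) = row 1: [0, -I, 0, 0]; row 2: [-I, 0, 0, 0]; row 3: [0, 0, 0, -I]; row 4: [0, 0, -I, 0].
M = (-7/6)*rho(γ1) + (2/3)*rho(γ14) + (-1/2)*rho(γ24) + (6)*rho(γ34), summed entrywise:
Answer: row 1: [-7/6, -1/2 - 6*I, 2/3, 0]; row 2: [1/2 - 6*I, -7/6, 0, -2/3]; row 3: [2/3, 0, 7/6, -1/2 - 6*I]; row 4: [0, -2/3, 1/2 - 6*I, 7/6]


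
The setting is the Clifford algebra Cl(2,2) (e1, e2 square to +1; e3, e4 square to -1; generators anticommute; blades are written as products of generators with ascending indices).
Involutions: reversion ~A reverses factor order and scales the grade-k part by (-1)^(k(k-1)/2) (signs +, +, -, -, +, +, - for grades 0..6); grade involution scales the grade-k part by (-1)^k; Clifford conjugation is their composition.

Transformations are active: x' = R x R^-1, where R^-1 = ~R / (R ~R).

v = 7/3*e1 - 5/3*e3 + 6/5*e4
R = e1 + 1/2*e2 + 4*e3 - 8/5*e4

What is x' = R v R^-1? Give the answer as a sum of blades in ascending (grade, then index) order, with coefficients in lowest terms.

~R = e1 + 1/2*e2 + 4*e3 - 8/5*e4, and R ~R = -1731/100, so R^-1 = ~R / (-1731/100).
R v = 273/25 - 7/6*e1 e2 - 11*e1 e3 + 74/15*e1 e4 - 5/6*e2 e3 + 3/5*e2 e4 + 32/15*e3 e4
Answer: -6223/1731*e1 - 364/577*e2 - 5851/1731*e3 + 2362/2885*e4


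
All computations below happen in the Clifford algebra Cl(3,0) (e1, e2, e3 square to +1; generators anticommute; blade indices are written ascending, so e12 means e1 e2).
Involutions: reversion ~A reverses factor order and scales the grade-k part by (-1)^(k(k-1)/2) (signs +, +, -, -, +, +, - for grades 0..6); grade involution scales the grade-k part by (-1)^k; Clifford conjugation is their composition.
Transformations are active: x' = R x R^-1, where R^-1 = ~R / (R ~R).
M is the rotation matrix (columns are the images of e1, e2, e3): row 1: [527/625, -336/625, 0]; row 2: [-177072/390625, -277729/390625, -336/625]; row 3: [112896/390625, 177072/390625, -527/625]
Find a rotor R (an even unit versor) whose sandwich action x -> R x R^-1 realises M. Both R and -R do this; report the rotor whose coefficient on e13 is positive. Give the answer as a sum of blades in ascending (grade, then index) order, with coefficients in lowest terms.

Method: write R = a + b12*e12 + b13*e13 + b23*e23 with a^2 + b12^2 + b13^2 + b23^2 = 1 (so R^-1 = ~R). Expanding the columns R e_j ~R gives tr M = 4a^2 - 1 and, from the antisymmetric part, M21 - M12 = -4a*b12, M13 - M31 = 4a*b13, M32 - M23 = -4a*b23.
Here tr M = -277729/390625, so a^2 = (1 + tr M)/4 = 28224/390625 and a = ±168/625. Taking a = 168/625: M21 - M12 = 32928/390625, M13 - M31 = -112896/390625, M32 - M23 = 387072/390625, giving b12 = -49/625, b13 = -168/625, b23 = -576/625, i.e. R = 168/625 - 49/625*e12 - 168/625*e13 - 576/625*e23.
Its e13 coefficient is negative, so report the other preimage -R.
Answer: -168/625 + 49/625*e12 + 168/625*e13 + 576/625*e23. Recall the cover is two-to-one: with M of trace -277729/390625, both preimages act alike, and the stated e13 sign chooses the sheet.


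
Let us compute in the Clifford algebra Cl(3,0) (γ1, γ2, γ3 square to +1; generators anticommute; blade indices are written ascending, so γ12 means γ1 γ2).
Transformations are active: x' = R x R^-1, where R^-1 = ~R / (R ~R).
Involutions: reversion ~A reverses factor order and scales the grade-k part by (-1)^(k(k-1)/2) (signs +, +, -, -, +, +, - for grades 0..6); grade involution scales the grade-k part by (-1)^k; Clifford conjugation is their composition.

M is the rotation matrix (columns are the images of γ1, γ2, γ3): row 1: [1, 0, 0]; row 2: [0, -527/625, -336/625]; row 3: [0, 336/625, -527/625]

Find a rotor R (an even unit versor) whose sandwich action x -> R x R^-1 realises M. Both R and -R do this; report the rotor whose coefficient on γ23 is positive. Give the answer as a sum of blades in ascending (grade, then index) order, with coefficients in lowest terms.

Method: write R = a + b12*γ12 + b13*γ13 + b23*γ23 with a^2 + b12^2 + b13^2 + b23^2 = 1 (so R^-1 = ~R). Expanding the columns R e_j ~R gives tr M = 4a^2 - 1 and, from the antisymmetric part, M21 - M12 = -4a*b12, M13 - M31 = 4a*b13, M32 - M23 = -4a*b23.
Here tr M = -429/625, so a^2 = (1 + tr M)/4 = 49/625 and a = ±7/25. Taking a = 7/25: M21 - M12 = 0, M13 - M31 = 0, M32 - M23 = 672/625, giving b12 = 0, b13 = 0, b23 = -24/25, i.e. R = 7/25 - 24/25*γ23.
Its γ23 coefficient is negative, so report the other preimage -R.
Answer: -7/25 + 24/25*γ23. Uniqueness: Spin(3) -> SO(3) maps R and -R to the same rotation of trace -429/625; fixing the sign of the γ23 coefficient removes the ambiguity.


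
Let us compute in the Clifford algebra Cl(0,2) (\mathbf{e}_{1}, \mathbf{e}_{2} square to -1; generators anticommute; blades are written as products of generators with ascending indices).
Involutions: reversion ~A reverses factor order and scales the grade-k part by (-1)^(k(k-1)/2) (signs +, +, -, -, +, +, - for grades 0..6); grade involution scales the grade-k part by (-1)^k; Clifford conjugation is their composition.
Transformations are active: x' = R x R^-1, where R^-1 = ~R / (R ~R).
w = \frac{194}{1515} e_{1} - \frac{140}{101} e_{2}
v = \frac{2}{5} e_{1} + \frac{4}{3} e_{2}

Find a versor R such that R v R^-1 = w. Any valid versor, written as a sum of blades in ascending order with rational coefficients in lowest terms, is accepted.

The midline construction: v and w both square to -\frac{436}{225}, so reflecting in their sum \frac{160}{303} e_{1} - \frac{16}{303} e_{2} exchanges them.
Answer: \frac{160}{303} e_{1} - \frac{16}{303} e_{2}


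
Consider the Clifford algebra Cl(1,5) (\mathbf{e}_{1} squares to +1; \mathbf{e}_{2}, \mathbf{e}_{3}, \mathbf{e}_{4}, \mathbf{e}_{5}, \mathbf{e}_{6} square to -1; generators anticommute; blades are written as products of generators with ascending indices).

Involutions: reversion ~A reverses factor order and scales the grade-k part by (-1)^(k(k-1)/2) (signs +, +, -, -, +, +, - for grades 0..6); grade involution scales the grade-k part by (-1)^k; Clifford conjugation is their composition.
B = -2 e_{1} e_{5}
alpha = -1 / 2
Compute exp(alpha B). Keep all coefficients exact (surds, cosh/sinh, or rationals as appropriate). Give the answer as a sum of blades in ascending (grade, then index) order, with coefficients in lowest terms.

B^2 = (-2)^2*(e_{1} e_{5})^2 = 4*(+1) = 4 (a basis 2-blade squares to minus the product of its generators' squares).
B^2 = 4 — hyperbolic case — the even/odd split gives cosh and sinh: l = 2, alpha*l = -1, so exp(alpha B) = cosh(-1) + (sinh(-1)/2)*B = \cosh{\left(1 \right)} + (- \frac{\sinh{\left(1 \right)}}{2})*B.
Answer: \cosh{\left(1 \right)} + \sinh{\left(1 \right)} e_{1} e_{5}


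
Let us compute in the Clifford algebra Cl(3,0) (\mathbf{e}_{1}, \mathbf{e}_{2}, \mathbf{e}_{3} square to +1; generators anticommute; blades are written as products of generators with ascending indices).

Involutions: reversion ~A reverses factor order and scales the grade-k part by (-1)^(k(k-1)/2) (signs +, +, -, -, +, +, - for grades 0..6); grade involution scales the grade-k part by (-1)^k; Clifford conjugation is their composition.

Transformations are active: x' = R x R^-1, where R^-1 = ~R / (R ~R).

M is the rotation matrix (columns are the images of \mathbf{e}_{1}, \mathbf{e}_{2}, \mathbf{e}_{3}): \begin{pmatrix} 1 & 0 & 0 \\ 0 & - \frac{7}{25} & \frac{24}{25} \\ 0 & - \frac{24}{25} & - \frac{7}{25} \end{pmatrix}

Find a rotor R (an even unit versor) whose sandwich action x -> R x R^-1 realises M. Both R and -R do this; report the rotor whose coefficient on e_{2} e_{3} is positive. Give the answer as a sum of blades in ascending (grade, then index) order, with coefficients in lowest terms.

Method: write R = a + b12*e_{1} e_{2} + b13*e_{1} e_{3} + b23*e_{2} e_{3} with a^2 + b12^2 + b13^2 + b23^2 = 1 (so R^-1 = ~R). Expanding the columns R e_j ~R gives tr M = 4a^2 - 1 and, from the antisymmetric part, M21 - M12 = -4a*b12, M13 - M31 = 4a*b13, M32 - M23 = -4a*b23.
Here tr M = \frac{11}{25}, so a^2 = (1 + tr M)/4 = \frac{9}{25} and a = ±\frac{3}{5}. Taking a = \frac{3}{5}: M21 - M12 = 0, M13 - M31 = 0, M32 - M23 = -\frac{48}{25}, giving b12 = 0, b13 = 0, b23 = \frac{4}{5}, i.e. R = \frac{3}{5} + \frac{4}{5} e_{2} e_{3}.
Its e_{2} e_{3} coefficient is already positive.
Answer: \frac{3}{5} + \frac{4}{5} e_{2} e_{3}. Key observation: the double cover Spin(3) -> SO(3) sends R and -R to the same matrix (trace \frac{11}{25} here), so the stated sign of the e_{2} e_{3} coefficient is what selects one sheet.


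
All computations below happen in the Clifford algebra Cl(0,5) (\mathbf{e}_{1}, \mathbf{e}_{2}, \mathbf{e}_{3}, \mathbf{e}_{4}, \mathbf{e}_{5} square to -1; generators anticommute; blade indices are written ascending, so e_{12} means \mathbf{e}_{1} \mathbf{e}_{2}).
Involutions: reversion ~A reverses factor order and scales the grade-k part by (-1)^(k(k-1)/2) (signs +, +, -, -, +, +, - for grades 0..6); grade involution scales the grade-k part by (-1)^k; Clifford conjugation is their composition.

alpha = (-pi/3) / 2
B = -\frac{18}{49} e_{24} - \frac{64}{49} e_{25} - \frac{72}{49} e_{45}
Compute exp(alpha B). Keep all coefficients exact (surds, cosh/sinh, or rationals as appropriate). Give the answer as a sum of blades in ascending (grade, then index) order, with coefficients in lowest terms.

B^2 term by term: the squares give (-\frac{18}{49})^2*(e_{24})^2 + (-\frac{64}{49})^2*(e_{25})^2 + (-\frac{72}{49})^2*(e_{45})^2 = \frac{324}{2401}*(-1) + \frac{4096}{2401}*(-1) + \frac{5184}{2401}*(-1) = -4 (each basis 2-blade squares to minus the product of its generators' squares); cross terms between blades sharing an index anticommute and cancel. So B^2 = -4.
B^2 = -4 — circular case — the even/odd split gives cos and sin: l = 2, alpha*l = - \frac{\pi}{3}, so exp(alpha B) = cos(- \frac{\pi}{3}) + (sin(- \frac{\pi}{3})/2)*B = \frac{1}{2} + (- \frac{\sqrt{3}}{4})*B.
Answer: \frac{1}{2} + \frac{9 \sqrt{3}}{98} e_{24} + \frac{16 \sqrt{3}}{49} e_{25} + \frac{18 \sqrt{3}}{49} e_{45}


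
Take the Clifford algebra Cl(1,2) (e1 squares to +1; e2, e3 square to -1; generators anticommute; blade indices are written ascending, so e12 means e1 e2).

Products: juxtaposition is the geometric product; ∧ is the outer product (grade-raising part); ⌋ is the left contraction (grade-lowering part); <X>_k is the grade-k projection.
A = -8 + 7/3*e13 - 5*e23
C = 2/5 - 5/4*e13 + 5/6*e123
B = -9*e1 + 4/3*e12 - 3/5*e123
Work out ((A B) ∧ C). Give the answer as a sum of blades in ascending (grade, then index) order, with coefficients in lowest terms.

step 1: 69*e1 + 7/5*e2 + 21*e3 - 32/3*e12 - 20/3*e13 + 28/9*e23 + 249/5*e123
step 2: 138/5*e1 + 14/25*e2 + 42/5*e3 - 64/15*e12 - 8/3*e13 + 56/45*e23 + 2167/100*e123
Answer: 138/5*e1 + 14/25*e2 + 42/5*e3 - 64/15*e12 - 8/3*e13 + 56/45*e23 + 2167/100*e123


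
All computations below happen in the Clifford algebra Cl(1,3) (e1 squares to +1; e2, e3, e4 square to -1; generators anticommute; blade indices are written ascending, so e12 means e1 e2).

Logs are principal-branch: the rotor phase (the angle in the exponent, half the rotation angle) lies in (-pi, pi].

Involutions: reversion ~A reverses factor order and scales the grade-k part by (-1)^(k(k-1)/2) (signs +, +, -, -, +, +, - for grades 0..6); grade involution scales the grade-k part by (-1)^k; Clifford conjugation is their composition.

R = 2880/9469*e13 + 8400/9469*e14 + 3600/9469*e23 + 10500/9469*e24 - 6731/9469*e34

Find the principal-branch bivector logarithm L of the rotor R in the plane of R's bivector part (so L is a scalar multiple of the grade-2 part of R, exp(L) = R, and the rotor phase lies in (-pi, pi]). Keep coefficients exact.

The scalar part of R is 0, and that scalar determines the rotor phase on the principal branch; recovering the unit plane as bivector-part over sine of the phase gives L = phase * plane.
Concretely: cos(phase) = 0 gives phase = ±pi/2, and since phase/sin(phase) is even the sign is immaterial: L = (phase/sin(phase)) * <R>_2 = (pi/2) * <R>_2.
Answer: 1440*pi/9469*e13 + 4200*pi/9469*e14 + 1800*pi/9469*e23 + 5250*pi/9469*e24 - 6731*pi/18938*e34


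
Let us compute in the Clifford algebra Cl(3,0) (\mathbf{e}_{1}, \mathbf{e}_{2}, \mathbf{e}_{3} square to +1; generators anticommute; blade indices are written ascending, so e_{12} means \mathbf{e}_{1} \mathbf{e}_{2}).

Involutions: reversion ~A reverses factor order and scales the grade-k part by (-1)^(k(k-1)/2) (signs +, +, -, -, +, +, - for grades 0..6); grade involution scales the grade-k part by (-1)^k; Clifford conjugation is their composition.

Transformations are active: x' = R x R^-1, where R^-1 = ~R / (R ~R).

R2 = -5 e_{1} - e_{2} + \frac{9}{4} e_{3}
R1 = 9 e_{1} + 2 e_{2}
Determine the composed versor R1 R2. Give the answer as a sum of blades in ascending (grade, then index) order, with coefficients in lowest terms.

Distribute over the terms of R1 (each basis-blade product reordered to ascending indices, repeated generators contracted through their squares):
(9 e_{1}) R2 = -45 - 9 e_{12} + \frac{81}{4} e_{13}
(2 e_{2}) R2 = -2 + 10 e_{12} + \frac{9}{2} e_{23}
Summing the partial products and collecting blades:
Answer: -47 + e_{12} + \frac{81}{4} e_{13} + \frac{9}{2} e_{23}


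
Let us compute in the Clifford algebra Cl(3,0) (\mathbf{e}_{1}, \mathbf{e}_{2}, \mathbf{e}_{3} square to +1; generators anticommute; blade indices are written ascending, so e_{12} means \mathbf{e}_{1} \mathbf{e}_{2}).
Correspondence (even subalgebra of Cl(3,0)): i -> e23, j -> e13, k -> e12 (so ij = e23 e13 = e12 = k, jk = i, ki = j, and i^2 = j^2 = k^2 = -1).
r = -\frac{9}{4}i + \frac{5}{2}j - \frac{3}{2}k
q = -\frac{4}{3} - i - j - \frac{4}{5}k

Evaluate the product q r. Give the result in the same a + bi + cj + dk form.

In blades: q = -\frac{4}{3} - \frac{4}{5} e_{12} - e_{13} - e_{23}, r = -\frac{3}{2} e_{12} + \frac{5}{2} e_{13} - \frac{9}{4} e_{23}.
Distribute q over r term by term (generator squares from the signature, products reordered to ascending indices): (-\frac{4}{3})*r = 2 e_{12} - \frac{10}{3} e_{13} + 3 e_{23}; (-\frac{4}{5} e_{12})*r = -\frac{6}{5} + \frac{9}{5} e_{13} + 2 e_{23}; (-e_{13})*r = \frac{5}{2} - \frac{9}{4} e_{12} + \frac{3}{2} e_{23}; (-e_{23})*r = -\frac{9}{4} - \frac{5}{2} e_{12} - \frac{3}{2} e_{13}.
Sum: -\frac{19}{20} - \frac{11}{4} e_{12} - \frac{91}{30} e_{13} + \frac{13}{2} e_{23}; translating back through the correspondence:
Answer: -\frac{19}{20} + \frac{13}{2}i - \frac{91}{30}j - \frac{11}{4}k


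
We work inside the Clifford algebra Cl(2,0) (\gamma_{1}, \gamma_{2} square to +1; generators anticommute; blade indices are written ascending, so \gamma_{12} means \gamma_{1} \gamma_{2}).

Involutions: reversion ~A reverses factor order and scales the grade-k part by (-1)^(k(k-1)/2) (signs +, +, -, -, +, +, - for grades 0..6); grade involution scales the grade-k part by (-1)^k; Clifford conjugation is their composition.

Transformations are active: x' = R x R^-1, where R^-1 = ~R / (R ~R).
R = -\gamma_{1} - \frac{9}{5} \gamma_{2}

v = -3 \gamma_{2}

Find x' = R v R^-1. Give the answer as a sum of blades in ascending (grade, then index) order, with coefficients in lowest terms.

~R = -\gamma_{1} - \frac{9}{5} \gamma_{2}, and R ~R = \frac{106}{25}, so R^-1 = ~R / (\frac{106}{25}).
R v = \frac{27}{5} + 3 \gamma_{12}
Answer: -\frac{135}{53} \gamma_{1} - \frac{84}{53} \gamma_{2}


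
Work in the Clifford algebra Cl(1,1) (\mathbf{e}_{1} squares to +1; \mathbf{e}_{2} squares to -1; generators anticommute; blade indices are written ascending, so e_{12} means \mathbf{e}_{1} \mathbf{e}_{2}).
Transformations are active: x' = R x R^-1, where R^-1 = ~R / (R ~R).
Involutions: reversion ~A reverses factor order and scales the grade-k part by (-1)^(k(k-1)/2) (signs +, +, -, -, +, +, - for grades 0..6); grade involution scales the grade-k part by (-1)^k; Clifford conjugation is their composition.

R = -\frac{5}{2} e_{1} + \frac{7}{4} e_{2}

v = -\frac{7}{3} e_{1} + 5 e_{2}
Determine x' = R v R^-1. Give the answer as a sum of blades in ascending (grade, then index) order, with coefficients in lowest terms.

~R = -\frac{5}{2} e_{1} + \frac{7}{4} e_{2}, and R ~R = \frac{51}{16}, so R^-1 = ~R / (\frac{51}{16}).
R v = -\frac{35}{12} - \frac{101}{12} e_{12}
Answer: \frac{1057}{153} e_{1} - \frac{1255}{153} e_{2}


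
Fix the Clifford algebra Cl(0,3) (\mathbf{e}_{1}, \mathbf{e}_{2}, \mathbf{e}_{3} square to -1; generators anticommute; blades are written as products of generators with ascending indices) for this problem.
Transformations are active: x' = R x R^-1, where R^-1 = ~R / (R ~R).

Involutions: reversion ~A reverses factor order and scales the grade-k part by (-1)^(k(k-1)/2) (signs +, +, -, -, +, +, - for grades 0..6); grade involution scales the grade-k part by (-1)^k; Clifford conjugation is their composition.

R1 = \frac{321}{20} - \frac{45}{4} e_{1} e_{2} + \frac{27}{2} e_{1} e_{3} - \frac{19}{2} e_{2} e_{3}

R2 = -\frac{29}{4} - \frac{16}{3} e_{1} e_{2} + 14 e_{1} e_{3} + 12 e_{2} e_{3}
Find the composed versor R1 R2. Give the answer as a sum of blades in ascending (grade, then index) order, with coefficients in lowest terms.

Distribute over the terms of R1 (each basis-blade product reordered to ascending indices, repeated generators contracted through their squares):
(\frac{321}{20}) R2 = -\frac{9309}{80} - \frac{428}{5} e_{1} e_{2} + \frac{2247}{10} e_{1} e_{3} + \frac{963}{5} e_{2} e_{3}
(-\frac{45}{4} e_{1} e_{2}) R2 = -60 + \frac{1305}{16} e_{1} e_{2} + 135 e_{1} e_{3} - \frac{315}{2} e_{2} e_{3}
(\frac{27}{2} e_{1} e_{3}) R2 = -189 + 162 e_{1} e_{2} - \frac{783}{8} e_{1} e_{3} + 72 e_{2} e_{3}
(-\frac{19}{2} e_{2} e_{3}) R2 = 114 + 133 e_{1} e_{2} + \frac{152}{3} e_{1} e_{3} + \frac{551}{8} e_{2} e_{3}
Summing the partial products and collecting blades:
Answer: -\frac{20109}{80} + \frac{23277}{80} e_{1} e_{2} + \frac{37499}{120} e_{1} e_{3} + \frac{7039}{40} e_{2} e_{3}


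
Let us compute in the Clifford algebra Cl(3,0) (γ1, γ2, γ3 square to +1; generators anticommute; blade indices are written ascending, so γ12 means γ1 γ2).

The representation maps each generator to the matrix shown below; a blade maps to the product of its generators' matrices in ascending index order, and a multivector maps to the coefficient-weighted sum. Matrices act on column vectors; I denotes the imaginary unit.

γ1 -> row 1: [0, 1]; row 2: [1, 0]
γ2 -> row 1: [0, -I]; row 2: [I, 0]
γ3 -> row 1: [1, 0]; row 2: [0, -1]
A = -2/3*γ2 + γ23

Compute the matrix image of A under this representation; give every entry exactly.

Bivector images (products of the table entries): rho(γ23) = rho(γ2)rho(γ3) = row 1: [0, I]; row 2: [I, 0].
M = (-2/3)*rho(γ2) + (1)*rho(γ23), summed entrywise:
Answer: row 1: [0, 5*I/3]; row 2: [I/3, 0]


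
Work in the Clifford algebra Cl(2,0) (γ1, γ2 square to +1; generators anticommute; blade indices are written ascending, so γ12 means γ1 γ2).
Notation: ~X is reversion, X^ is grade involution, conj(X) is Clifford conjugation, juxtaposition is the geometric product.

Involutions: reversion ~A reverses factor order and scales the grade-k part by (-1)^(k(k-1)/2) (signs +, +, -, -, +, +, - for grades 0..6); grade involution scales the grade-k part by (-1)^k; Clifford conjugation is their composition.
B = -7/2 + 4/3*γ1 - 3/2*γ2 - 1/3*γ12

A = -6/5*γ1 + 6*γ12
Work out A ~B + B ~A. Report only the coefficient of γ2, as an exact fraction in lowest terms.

first term: -18/5 - 24/5*γ1 - 42/5*γ2 - 96/5*γ12
second term: -18/5 - 24/5*γ1 - 42/5*γ2 + 96/5*γ12
Answer: -84/5


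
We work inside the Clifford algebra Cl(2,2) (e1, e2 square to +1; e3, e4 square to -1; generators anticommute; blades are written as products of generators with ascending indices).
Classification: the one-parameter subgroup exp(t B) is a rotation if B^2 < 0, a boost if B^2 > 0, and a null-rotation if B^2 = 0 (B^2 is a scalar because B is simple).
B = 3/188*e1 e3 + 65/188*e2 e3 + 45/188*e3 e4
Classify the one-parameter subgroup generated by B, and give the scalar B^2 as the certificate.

B^2 term by term: the squares give (3/188)^2*(e1 e3)^2 + (65/188)^2*(e2 e3)^2 + (45/188)^2*(e3 e4)^2 = 9/35344*(+1) + 4225/35344*(+1) + 2025/35344*(-1) = 1/16 (each basis 2-blade squares to minus the product of its generators' squares); cross terms between blades sharing an index anticommute and cancel. So B^2 = 1/16.
Answer: boost, certificate B^2 = 1/16. No conjugation can change B^2 = 1/16; the sign gives the class.


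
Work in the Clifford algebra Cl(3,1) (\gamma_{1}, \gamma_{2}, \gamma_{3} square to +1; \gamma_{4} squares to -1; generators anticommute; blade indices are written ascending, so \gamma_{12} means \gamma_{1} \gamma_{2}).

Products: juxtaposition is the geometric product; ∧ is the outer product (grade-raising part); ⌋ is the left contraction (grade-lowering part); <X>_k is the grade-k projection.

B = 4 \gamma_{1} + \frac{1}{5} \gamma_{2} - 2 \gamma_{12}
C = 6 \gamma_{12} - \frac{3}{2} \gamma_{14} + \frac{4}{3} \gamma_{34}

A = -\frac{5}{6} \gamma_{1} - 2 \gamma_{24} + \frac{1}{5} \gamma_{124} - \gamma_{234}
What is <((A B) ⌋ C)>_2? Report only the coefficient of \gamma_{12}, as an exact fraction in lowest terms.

step 1: -\frac{10}{3} + \frac{5}{3} \gamma_{2} + \frac{4}{5} \gamma_{4} - \frac{1}{6} \gamma_{12} - \frac{101}{25} \gamma_{14} + \frac{4}{5} \gamma_{24} - \frac{1}{5} \gamma_{34} - 8 \gamma_{124} - 2 \gamma_{134} + 4 \gamma_{1234}
step 2: \frac{1019}{150} - \frac{56}{5} \gamma_{1} + \frac{16}{15} \gamma_{3} - 20 \gamma_{12} + 5 \gamma_{14} - \frac{40}{9} \gamma_{34}
step 3: -20 \gamma_{12} + 5 \gamma_{14} - \frac{40}{9} \gamma_{34}
Answer: -20


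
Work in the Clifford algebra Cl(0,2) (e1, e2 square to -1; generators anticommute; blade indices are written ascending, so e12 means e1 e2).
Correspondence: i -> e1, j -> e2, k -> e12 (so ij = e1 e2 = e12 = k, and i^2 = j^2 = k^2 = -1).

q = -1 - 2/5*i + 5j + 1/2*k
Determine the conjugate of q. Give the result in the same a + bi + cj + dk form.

In blades: q = -1 - 2/5*e1 + 5*e2 + 1/2*e12.
Conjugation here is Clifford conjugation: the scalar is fixed and the grade-1 and grade-2 blades all flip sign, giving -1 + 2/5*e1 - 5*e2 - 1/2*e12; translating back:
Answer: -1 + 2/5*i - 5j - 1/2*k


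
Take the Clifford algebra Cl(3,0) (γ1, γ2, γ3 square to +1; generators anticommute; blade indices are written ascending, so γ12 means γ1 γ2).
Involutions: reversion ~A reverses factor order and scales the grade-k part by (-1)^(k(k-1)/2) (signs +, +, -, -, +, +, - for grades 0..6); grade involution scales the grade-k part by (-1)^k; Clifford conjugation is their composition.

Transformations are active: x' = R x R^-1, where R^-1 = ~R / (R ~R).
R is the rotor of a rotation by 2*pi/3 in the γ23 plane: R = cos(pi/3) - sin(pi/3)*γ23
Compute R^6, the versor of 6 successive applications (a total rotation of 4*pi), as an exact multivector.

Because a rotor carries half the rotation angle, composing 6 copies of this γ23-plane rotor multiplies the phase: 6*(pi/3) = 2*pi, hence R^6 = cos(2*pi) - sin(2*pi)*γ23.
cos(2*pi) = 1 and sin(2*pi) = 0, so R^6 = 1. The total rotation 4*pi is 2 full turns, so every vector returns to itself, yet the rotor is +1, back on the identity sheet (an even number of 2*pi turns).
Answer: 1


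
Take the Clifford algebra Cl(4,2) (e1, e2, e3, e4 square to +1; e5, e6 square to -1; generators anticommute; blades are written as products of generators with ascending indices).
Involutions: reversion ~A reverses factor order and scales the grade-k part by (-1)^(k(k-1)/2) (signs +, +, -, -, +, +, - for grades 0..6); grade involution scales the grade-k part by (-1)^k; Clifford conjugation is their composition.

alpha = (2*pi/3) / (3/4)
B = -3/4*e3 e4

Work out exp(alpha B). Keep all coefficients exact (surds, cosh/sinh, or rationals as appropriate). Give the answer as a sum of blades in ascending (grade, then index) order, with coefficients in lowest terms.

B^2 = (-3/4)^2*(e3 e4)^2 = 9/16*(-1) = -9/16 (a basis 2-blade squares to minus the product of its generators' squares).
B^2 = -9/16 — since the square is negative, the closed form is circular: l = 3/4, alpha*l = 2*pi/3, so exp(alpha B) = cos(2*pi/3) + (sin(2*pi/3)/(3/4))*B = -1/2 + (2*sqrt(3)/3)*B.
Answer: -1/2 - sqrt(3)/2*e3 e4


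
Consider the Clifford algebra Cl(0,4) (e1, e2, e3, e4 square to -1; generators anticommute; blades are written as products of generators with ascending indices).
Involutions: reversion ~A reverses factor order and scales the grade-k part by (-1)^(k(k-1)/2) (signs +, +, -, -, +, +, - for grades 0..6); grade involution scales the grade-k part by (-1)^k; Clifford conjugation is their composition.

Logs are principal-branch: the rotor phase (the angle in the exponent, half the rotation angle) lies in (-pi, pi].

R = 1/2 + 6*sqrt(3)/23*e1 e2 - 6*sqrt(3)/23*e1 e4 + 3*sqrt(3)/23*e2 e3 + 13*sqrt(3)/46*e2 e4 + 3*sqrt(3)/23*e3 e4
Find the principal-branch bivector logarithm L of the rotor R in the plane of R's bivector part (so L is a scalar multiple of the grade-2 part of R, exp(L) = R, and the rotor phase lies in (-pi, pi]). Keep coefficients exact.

The scalar part of R is 1/2, so the principal-branch rotor phase is pinned; divide the bivector part by its sine to get the unit plane — L is the phase times that plane.
Concretely: cos(phase) = 1/2 gives phase = ±pi/3, and since phase/sin(phase) is even the sign is immaterial: L = (phase/sin(phase)) * <R>_2 = (2*sqrt(3)*pi/9) * <R>_2.
Answer: 4*pi/23*e1 e2 - 4*pi/23*e1 e4 + 2*pi/23*e2 e3 + 13*pi/69*e2 e4 + 2*pi/23*e3 e4


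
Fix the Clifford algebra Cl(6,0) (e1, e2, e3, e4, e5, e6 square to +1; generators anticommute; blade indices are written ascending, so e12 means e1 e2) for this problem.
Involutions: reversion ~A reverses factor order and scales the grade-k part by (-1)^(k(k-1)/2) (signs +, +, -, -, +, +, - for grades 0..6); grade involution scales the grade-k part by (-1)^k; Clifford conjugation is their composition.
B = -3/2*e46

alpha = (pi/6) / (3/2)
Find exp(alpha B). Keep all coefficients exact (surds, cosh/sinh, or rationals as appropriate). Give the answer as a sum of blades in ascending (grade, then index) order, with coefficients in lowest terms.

B^2 = (-3/2)^2*(e46)^2 = 9/4*(-1) = -9/4 (a basis 2-blade squares to minus the product of its generators' squares).
B^2 = -9/4 — circular case — the even/odd split gives cos and sin: l = 3/2, alpha*l = pi/6, so exp(alpha B) = cos(pi/6) + (sin(pi/6)/(3/2))*B = sqrt(3)/2 + (1/3)*B.
Answer: sqrt(3)/2 - 1/2*e46


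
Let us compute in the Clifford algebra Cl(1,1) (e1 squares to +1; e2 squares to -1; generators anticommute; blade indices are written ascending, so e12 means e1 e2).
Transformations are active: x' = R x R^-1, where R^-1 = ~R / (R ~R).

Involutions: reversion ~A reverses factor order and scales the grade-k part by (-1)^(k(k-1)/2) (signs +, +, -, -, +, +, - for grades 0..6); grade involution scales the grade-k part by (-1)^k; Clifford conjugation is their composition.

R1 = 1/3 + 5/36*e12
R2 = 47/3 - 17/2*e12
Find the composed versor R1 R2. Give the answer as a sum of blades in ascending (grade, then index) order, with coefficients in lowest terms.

Distribute over the terms of R1 (each basis-blade product reordered to ascending indices, repeated generators contracted through their squares):
(1/3) R2 = 47/9 - 17/6*e12
(5/36*e12) R2 = -85/72 + 235/108*e12
Summing the partial products and collecting blades:
Answer: 97/24 - 71/108*e12


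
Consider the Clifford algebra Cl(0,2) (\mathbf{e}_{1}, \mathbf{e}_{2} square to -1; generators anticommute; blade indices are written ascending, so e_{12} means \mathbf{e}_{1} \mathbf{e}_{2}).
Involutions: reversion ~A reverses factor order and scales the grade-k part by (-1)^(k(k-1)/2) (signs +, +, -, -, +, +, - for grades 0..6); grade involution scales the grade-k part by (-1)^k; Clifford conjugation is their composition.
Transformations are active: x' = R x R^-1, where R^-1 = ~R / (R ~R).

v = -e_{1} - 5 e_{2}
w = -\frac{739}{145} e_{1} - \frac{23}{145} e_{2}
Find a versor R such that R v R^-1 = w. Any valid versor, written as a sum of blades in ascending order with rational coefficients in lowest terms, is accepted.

Here q(v) = q(w) = -26; the classical choice R = v + w = -\frac{884}{145} e_{1} - \frac{748}{145} e_{2} then realises v -> w under the sandwich.
Answer: -\frac{884}{145} e_{1} - \frac{748}{145} e_{2}


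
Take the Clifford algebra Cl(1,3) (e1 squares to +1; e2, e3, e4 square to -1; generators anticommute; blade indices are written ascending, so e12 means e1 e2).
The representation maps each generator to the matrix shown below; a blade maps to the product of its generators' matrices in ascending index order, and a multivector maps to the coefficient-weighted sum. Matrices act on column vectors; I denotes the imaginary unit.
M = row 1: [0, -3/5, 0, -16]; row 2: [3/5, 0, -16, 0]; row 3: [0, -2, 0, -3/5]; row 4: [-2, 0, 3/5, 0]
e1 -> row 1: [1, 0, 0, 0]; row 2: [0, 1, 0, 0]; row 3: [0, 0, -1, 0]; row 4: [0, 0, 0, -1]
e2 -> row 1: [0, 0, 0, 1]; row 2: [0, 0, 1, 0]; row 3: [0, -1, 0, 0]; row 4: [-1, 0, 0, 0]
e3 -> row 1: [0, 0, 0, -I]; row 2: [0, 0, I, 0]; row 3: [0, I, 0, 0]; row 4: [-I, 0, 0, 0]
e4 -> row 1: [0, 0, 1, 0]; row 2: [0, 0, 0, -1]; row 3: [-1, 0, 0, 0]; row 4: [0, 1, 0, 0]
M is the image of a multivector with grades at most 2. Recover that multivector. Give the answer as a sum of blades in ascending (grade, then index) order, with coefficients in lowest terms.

Method: the blade images are trace-orthogonal — tr(rho(e_A) rho(e_B)^-1) = 4 if A = B and 0 otherwise — and rho(e_A)^-1 = (e_A)^2 * rho(e_A) with (e_A)^2 = +1 or -1, so the coefficient of e_A in the preimage is (e_A)^2 * tr(M rho(e_A))/4.
Nonzero projections over blades of grade <= 2: e2: (e2)^2 = -1, tr(M rho(e2)) = 28, coefficient -7; e12: (e12)^2 = +1, tr(M rho(e12)) = -36, coefficient -9; e24: (e24)^2 = -1, tr(M rho(e24)) = 12/5, coefficient -3/5. Every other blade of grade <= 2 projects to 0.
Answer: -7*e2 - 9*e12 - 3/5*e24


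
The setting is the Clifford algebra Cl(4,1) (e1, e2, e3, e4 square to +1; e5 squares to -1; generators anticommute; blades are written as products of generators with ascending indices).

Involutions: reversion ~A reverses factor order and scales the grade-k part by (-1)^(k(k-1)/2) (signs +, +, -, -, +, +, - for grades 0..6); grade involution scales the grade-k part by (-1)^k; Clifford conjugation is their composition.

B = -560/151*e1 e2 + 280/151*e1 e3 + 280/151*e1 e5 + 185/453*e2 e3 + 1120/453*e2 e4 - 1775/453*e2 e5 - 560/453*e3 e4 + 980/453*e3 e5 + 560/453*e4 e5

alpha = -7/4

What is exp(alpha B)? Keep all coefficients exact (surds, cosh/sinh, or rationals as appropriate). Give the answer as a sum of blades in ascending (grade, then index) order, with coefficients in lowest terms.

B^2 term by term: the squares give (-560/151)^2*(e1 e2)^2 + (280/151)^2*(e1 e3)^2 + (280/151)^2*(e1 e5)^2 + (185/453)^2*(e2 e3)^2 + (1120/453)^2*(e2 e4)^2 + (-1775/453)^2*(e2 e5)^2 + (-560/453)^2*(e3 e4)^2 + (980/453)^2*(e3 e5)^2 + (560/453)^2*(e4 e5)^2 = 313600/22801*(-1) + 78400/22801*(-1) + 78400/22801*(+1) + 34225/205209*(-1) + 1254400/205209*(-1) + 3150625/205209*(+1) + 313600/205209*(-1) + 960400/205209*(+1) + 313600/205209*(+1) = 0 (each basis 2-blade squares to minus the product of its generators' squares); cross terms between blades sharing an index anticommute and cancel; the commuting (index-disjoint) pairs give grade-4 terms 2*c*c'*(blade product), which cancel blade by blade — e1 e2 e3 e4: 627200/68403 - 627200/68403 = 0; e1 e2 e3 e5: -1097600/68403 + 994000/68403 + 103600/68403 = 0; e1 e2 e4 e5: -627200/68403 + 627200/68403 = 0; e1 e3 e4 e5: 313600/68403 - 313600/68403 = 0; e2 e3 e4 e5: 207200/205209 - 2195200/205209 + 1988000/205209 = 0 — confirming B is simple. So B^2 = 0.
B^2 = 0, and the exponential is exactly linear here: exp(alpha B) = 1 + alpha B (parabolic case).
Answer: 1 + 980/151*e1 e2 - 490/151*e1 e3 - 490/151*e1 e5 - 1295/1812*e2 e3 - 1960/453*e2 e4 + 12425/1812*e2 e5 + 980/453*e3 e4 - 1715/453*e3 e5 - 980/453*e4 e5


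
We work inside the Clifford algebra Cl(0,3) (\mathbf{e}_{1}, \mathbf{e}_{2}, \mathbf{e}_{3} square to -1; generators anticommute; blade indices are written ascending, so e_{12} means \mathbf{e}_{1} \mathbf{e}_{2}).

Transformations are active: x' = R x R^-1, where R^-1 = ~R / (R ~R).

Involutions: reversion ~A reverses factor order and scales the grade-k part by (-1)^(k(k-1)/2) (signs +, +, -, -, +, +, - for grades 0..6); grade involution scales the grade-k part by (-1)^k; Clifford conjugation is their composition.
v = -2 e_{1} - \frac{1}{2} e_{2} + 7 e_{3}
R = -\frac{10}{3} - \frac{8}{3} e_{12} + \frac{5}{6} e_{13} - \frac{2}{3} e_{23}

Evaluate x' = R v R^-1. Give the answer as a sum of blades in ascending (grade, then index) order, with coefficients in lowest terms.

~R = -\frac{10}{3} + \frac{8}{3} e_{12} - \frac{5}{6} e_{13} + \frac{2}{3} e_{23}, and R ~R = \frac{697}{36}, so R^-1 = ~R / (\frac{697}{36}).
R v = -\frac{1}{2} e_{1} + \frac{35}{3} e_{2} - \frac{74}{3} e_{3} - \frac{203}{12} e_{123}
Answer: \frac{2326}{697} e_{1} - \frac{169}{82} e_{2} + \frac{4289}{697} e_{3}


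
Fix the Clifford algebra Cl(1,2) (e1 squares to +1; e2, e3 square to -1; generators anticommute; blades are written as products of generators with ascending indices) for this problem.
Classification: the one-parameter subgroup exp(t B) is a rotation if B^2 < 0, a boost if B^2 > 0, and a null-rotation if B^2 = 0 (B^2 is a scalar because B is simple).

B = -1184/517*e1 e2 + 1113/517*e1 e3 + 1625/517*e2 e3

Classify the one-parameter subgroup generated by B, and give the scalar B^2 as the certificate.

B^2 term by term: the squares give (-1184/517)^2*(e1 e2)^2 + (1113/517)^2*(e1 e3)^2 + (1625/517)^2*(e2 e3)^2 = 1401856/267289*(+1) + 1238769/267289*(+1) + 2640625/267289*(-1) = 0 (each basis 2-blade squares to minus the product of its generators' squares); cross terms between blades sharing an index anticommute and cancel. So B^2 = 0.
Answer: null-rotation, certificate B^2 = 0. Because 0 is invariant under every versor sandwich, the classification follows from its sign alone.


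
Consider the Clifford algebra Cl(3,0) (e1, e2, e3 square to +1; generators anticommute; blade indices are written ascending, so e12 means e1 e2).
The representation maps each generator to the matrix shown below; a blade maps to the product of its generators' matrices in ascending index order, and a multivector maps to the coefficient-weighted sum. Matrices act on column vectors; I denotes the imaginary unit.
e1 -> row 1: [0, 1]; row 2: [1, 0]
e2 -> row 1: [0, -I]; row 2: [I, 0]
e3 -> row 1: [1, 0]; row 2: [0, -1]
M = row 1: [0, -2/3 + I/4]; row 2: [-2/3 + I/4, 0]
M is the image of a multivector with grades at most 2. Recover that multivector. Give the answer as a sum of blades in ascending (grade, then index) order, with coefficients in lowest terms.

Method: 1, rho(e1), rho(e2), rho(e3) form a trace-orthogonal basis of the 2x2 complex matrices (tr(X Y) = 2 if X = Y, else 0), so M = m0*1 + m1*rho(e1) + m2*rho(e2) + m3*rho(e3) with m0 = tr(M)/2 = 0, m1 = tr(M rho(e1))/2 = -2/3 + I/4, m2 = tr(M rho(e2))/2 = 0, m3 = tr(M rho(e3))/2 = 0.
Multiplying table entries, the bivector images are rho(e12) = I*rho(e3), rho(e13) = -I*rho(e2), rho(e23) = I*rho(e1); with real blade coefficients the real parts of m0..m3 are the coefficients of 1, e1, e2, e3 and the imaginary parts give the bivectors (e23: Im m1, e13: -Im m2, e12: Im m3).
Answer: -2/3*e1 + 1/4*e23


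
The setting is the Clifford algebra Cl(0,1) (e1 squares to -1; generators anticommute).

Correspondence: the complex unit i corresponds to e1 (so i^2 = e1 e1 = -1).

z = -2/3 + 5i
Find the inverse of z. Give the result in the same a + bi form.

In blades: z = -2/3 + 5*e1.
With qbar = -2/3 - 5*e1 (scalar fixed, mapped units negated), z qbar = 229/9 (the sum of squared coefficients), so z^-1 = qbar / (229/9) = -6/229 - 45/229*e1; translating back:
Answer: -6/229 - 45/229*i


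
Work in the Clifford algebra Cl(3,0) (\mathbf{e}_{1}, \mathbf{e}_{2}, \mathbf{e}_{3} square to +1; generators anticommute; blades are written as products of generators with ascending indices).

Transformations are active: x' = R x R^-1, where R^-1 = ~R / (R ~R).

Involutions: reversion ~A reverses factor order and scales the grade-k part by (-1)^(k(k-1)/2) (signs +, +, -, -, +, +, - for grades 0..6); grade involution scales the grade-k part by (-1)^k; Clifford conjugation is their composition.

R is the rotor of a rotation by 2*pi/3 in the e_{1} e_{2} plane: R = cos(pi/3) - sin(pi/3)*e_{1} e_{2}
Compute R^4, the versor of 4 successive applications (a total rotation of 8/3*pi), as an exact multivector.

The rotor phase is half the rotation angle and phases add under composition, so 4 steps in the e_{1} e_{2} plane accumulate phase 4*(pi/3) = \frac{4 \pi}{3}: R^4 = cos(\frac{4 \pi}{3}) - sin(\frac{4 \pi}{3})*e_{1} e_{2}.
cos(\frac{4 \pi}{3}) = - \frac{1}{2} and sin(\frac{4 \pi}{3}) = - \frac{\sqrt{3}}{2}, so R^4 = -\frac{1}{2} + \frac{\sqrt{3}}{2} e_{1} e_{2}. The net rotation is 2/3*pi (after discarding 1 full turn, each of which contributes a factor -1 to the rotor); the rotor keeps the half-angle phase exactly.
Answer: -\frac{1}{2} + \frac{\sqrt{3}}{2} e_{1} e_{2}
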